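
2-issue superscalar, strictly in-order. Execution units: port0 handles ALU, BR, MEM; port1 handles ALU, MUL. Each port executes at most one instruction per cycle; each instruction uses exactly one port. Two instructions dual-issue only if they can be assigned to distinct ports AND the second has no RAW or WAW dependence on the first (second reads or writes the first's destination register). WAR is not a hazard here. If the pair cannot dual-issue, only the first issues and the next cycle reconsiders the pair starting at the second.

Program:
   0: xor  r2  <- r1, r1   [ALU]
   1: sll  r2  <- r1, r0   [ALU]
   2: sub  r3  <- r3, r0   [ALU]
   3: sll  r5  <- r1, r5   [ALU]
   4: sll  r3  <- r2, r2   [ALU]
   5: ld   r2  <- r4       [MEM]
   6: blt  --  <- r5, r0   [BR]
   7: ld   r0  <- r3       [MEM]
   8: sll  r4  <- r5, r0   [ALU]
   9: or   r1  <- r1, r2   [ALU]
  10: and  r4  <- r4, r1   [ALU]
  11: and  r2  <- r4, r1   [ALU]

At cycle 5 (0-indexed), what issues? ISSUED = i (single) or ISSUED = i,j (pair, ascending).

ISSUED = 7

  cy0 -> i0 (xor.ALU) WAW r2
  cy1 -> i1&i2 (sll.ALU sub.ALU) pair
  cy2 -> i3&i4 (sll.ALU sll.ALU) pair
  cy3 -> i5 (ld.MEM) no-port MEM/BR
  cy4 -> i6 (blt.BR) no-port BR/MEM
  cy5 -> i7 (ld.MEM) RAW r0
  cy6 -> i8&i9 (sll.ALU or.ALU) pair
  cy7 -> i10 (and.ALU) RAW r4
  cy8 -> i11 (and.ALU) tail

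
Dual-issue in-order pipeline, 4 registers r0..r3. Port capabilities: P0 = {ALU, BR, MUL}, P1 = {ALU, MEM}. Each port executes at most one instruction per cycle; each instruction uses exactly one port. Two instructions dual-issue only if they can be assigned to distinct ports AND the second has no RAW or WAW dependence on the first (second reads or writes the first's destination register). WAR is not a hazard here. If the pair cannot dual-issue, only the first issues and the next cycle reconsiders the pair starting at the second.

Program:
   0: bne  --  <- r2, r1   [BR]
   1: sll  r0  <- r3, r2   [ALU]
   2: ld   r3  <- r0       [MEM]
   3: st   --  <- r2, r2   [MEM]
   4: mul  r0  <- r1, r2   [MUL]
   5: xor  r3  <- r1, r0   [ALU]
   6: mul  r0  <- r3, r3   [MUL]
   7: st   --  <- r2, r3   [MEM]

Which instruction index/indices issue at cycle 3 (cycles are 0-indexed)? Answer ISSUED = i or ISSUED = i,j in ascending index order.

[0] i0,i1  bne.BR sll.ALU  -- dual
[1] i2  ld.MEM  -- no-port MEM/MEM
[2] i3,i4  st.MEM mul.MUL  -- dual
[3] i5  xor.ALU  -- RAW r3
[4] i6,i7  mul.MUL st.MEM  -- dual

ISSUED = 5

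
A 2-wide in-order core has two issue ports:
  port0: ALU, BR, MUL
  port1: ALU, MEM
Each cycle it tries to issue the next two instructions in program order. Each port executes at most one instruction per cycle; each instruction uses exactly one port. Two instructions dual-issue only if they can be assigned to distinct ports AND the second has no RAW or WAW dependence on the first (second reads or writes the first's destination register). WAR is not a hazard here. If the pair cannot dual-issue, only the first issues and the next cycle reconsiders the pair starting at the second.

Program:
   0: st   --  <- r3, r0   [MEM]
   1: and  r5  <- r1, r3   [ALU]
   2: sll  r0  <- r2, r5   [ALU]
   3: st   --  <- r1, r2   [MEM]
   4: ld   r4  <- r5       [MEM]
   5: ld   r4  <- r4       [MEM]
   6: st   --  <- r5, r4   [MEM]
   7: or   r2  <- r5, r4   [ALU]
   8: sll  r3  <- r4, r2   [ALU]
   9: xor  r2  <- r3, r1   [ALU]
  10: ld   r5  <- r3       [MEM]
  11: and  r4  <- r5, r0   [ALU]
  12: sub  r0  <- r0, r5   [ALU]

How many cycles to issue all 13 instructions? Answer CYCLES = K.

t=0 i0,i1:st+and ; pair
t=1 i2,i3:sll+st ; pair
t=2 i4:ld ; no-port MEM/MEM
t=3 i5:ld ; no-port MEM/MEM
t=4 i6,i7:st+or ; pair
t=5 i8:sll ; RAW r3
t=6 i9,i10:xor+ld ; pair
t=7 i11,i12:and+sub ; pair

CYCLES = 8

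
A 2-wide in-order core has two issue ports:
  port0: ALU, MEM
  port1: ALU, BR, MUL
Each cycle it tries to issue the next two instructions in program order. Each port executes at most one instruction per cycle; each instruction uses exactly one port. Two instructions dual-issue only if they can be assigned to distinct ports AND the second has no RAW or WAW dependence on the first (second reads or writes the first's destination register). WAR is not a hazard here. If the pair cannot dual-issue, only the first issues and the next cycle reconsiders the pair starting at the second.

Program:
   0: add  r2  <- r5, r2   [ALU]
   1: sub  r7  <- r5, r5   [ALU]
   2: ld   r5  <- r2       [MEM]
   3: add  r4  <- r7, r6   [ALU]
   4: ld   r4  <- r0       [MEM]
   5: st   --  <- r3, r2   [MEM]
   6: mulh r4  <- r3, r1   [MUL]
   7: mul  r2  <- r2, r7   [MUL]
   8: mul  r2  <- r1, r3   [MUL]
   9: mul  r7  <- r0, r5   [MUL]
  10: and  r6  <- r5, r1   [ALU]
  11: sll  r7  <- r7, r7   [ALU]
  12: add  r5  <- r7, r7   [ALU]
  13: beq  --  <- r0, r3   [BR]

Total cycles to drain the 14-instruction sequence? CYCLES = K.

0. add/sub @i0&i1  | pair
1. ld/add @i2&i3  | pair
2. ld @i4  | no-port MEM/MEM
3. st/mulh @i5&i6  | pair
4. mul @i7  | no-port MUL/MUL
5. mul @i8  | no-port MUL/MUL
6. mul/and @i9&i10  | pair
7. sll @i11  | RAW r7
8. add/beq @i12&i13  | pair

CYCLES = 9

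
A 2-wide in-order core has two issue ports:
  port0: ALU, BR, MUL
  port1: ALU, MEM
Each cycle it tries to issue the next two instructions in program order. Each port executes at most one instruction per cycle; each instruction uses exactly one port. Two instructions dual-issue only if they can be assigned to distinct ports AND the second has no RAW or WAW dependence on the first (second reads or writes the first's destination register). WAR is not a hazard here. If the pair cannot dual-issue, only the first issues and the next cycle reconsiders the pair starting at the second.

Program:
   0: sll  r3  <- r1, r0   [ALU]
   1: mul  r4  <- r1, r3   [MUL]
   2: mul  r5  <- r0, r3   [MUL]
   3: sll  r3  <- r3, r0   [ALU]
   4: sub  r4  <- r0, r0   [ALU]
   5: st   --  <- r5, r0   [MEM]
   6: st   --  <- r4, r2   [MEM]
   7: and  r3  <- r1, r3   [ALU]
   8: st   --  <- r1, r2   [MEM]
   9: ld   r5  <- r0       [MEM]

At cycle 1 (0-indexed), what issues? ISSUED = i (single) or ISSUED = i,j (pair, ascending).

ISSUED = 1

0. sll.ALU @i0  | RAW r3
1. mul.MUL @i1  | no-port MUL/MUL
2. mul.MUL+sll.ALU @i2,i3  | 2-wide
3. sub.ALU+st.MEM @i4,i5  | 2-wide
4. st.MEM+and.ALU @i6,i7  | 2-wide
5. st.MEM @i8  | no-port MEM/MEM
6. ld.MEM @i9  | tail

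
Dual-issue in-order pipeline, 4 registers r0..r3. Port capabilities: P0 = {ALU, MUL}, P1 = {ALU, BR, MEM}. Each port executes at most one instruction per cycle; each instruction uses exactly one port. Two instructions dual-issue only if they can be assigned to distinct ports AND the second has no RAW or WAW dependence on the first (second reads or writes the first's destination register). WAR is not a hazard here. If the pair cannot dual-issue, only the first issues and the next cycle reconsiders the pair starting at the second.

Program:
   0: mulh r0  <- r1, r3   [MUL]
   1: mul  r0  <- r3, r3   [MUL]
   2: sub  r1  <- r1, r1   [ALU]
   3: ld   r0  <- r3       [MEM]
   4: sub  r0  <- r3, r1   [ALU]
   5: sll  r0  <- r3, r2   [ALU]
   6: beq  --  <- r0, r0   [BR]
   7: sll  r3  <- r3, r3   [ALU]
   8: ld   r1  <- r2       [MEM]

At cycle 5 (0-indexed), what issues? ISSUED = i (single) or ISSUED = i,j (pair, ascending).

ISSUED = 6,7

t=0 i0:mulh ; no-port MUL/MUL
t=1 i1+i2:mul sub ; pair
t=2 i3:ld ; WAW r0
t=3 i4:sub ; WAW r0
t=4 i5:sll ; RAW r0
t=5 i6+i7:beq sll ; pair
t=6 i8:ld ; tail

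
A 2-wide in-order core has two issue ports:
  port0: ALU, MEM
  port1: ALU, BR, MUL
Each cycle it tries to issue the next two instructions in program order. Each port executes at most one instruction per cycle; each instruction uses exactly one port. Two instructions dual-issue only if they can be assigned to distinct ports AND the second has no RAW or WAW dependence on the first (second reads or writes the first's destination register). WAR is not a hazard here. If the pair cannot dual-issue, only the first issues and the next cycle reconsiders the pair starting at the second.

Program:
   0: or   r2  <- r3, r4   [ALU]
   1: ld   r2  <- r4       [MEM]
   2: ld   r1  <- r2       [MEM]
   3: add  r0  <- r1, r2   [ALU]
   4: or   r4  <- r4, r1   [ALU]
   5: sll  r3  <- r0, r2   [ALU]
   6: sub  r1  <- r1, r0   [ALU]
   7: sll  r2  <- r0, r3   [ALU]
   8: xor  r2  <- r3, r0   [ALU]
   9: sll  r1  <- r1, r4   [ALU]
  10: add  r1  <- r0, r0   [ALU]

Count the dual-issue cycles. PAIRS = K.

PAIRS = 3

t=0 i0:or ; WAW r2
t=1 i1:ld ; no-port MEM/MEM
t=2 i2:ld ; RAW r1
t=3 i3&i4:add+or ; 2-wide
t=4 i5&i6:sll+sub ; 2-wide
t=5 i7:sll ; WAW r2
t=6 i8&i9:xor+sll ; 2-wide
t=7 i10:add ; tail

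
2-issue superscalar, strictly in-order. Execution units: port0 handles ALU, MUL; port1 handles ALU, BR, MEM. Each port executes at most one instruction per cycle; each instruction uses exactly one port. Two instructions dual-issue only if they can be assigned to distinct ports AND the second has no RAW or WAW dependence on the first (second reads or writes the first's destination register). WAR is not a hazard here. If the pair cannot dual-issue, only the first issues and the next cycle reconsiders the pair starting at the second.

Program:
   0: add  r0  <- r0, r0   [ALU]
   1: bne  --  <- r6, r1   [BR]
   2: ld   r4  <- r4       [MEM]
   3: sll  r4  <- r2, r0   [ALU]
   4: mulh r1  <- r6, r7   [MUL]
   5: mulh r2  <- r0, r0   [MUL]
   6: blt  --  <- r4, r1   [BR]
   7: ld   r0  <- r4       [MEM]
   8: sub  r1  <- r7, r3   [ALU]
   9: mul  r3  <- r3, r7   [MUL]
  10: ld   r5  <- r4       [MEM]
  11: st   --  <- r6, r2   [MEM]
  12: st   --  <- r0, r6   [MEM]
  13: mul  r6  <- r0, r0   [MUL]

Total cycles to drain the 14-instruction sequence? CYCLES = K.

t=0 i0/i1:add.ALU bne.BR ; 2-wide
t=1 i2:ld.MEM ; WAW r4
t=2 i3/i4:sll.ALU mulh.MUL ; 2-wide
t=3 i5/i6:mulh.MUL blt.BR ; 2-wide
t=4 i7/i8:ld.MEM sub.ALU ; 2-wide
t=5 i9/i10:mul.MUL ld.MEM ; 2-wide
t=6 i11:st.MEM ; no-port MEM/MEM
t=7 i12/i13:st.MEM mul.MUL ; 2-wide

CYCLES = 8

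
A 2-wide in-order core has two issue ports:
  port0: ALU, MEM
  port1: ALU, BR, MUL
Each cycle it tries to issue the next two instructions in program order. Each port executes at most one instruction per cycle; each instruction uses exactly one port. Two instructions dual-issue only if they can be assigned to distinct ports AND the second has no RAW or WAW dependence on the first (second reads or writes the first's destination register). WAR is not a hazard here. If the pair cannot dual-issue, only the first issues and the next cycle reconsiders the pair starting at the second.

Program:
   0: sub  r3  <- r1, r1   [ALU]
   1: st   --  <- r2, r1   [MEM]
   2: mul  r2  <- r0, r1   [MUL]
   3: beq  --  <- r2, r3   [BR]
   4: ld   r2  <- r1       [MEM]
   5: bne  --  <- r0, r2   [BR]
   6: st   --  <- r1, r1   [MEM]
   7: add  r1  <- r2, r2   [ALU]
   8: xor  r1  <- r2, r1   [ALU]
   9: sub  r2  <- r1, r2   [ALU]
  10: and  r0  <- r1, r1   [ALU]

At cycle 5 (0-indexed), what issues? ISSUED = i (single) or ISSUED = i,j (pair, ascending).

t=0 i0&i1:sub.ALU+st.MEM ; pair
t=1 i2:mul.MUL ; no-port MUL/BR
t=2 i3&i4:beq.BR+ld.MEM ; pair
t=3 i5&i6:bne.BR+st.MEM ; pair
t=4 i7:add.ALU ; RAW+WAW r1
t=5 i8:xor.ALU ; RAW r1
t=6 i9&i10:sub.ALU+and.ALU ; pair

ISSUED = 8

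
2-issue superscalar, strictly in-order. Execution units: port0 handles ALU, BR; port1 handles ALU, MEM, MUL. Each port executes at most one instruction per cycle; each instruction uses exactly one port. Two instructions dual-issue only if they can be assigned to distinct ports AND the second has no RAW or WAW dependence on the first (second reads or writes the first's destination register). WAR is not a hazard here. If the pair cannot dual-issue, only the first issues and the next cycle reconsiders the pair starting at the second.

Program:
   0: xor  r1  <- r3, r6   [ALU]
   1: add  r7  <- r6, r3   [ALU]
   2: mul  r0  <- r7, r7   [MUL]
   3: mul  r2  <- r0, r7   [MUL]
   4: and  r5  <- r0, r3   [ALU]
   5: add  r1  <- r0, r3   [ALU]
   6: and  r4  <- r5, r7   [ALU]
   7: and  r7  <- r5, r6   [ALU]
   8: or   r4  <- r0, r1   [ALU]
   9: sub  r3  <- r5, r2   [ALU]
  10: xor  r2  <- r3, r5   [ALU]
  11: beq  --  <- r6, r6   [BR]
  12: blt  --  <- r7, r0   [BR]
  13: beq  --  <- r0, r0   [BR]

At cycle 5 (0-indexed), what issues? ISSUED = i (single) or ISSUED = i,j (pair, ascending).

  cy0 -> i0+i1 (xor;add) 2-wide
  cy1 -> i2 (mul) no-port MUL/MUL
  cy2 -> i3+i4 (mul;and) 2-wide
  cy3 -> i5+i6 (add;and) 2-wide
  cy4 -> i7+i8 (and;or) 2-wide
  cy5 -> i9 (sub) RAW r3
  cy6 -> i10+i11 (xor;beq) 2-wide
  cy7 -> i12 (blt) no-port BR/BR
  cy8 -> i13 (beq) tail

ISSUED = 9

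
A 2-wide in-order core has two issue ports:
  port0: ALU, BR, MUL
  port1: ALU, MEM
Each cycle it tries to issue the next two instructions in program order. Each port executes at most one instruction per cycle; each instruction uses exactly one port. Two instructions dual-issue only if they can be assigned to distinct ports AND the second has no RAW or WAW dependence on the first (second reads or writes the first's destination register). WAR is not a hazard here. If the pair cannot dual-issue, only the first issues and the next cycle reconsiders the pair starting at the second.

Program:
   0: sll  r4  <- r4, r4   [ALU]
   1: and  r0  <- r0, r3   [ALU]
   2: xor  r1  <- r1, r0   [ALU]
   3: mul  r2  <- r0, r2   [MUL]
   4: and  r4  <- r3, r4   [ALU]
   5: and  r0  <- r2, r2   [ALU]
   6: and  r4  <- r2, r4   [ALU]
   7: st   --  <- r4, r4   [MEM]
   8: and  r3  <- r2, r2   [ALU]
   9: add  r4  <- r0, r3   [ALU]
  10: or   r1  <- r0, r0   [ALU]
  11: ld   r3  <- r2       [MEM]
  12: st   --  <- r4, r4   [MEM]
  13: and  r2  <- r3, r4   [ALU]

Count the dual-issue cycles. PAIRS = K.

PAIRS = 6

[0] i0,i1  sll;and  -- 2-wide
[1] i2,i3  xor;mul  -- 2-wide
[2] i4,i5  and;and  -- 2-wide
[3] i6  and  -- RAW r4
[4] i7,i8  st;and  -- 2-wide
[5] i9,i10  add;or  -- 2-wide
[6] i11  ld  -- no-port MEM/MEM
[7] i12,i13  st;and  -- 2-wide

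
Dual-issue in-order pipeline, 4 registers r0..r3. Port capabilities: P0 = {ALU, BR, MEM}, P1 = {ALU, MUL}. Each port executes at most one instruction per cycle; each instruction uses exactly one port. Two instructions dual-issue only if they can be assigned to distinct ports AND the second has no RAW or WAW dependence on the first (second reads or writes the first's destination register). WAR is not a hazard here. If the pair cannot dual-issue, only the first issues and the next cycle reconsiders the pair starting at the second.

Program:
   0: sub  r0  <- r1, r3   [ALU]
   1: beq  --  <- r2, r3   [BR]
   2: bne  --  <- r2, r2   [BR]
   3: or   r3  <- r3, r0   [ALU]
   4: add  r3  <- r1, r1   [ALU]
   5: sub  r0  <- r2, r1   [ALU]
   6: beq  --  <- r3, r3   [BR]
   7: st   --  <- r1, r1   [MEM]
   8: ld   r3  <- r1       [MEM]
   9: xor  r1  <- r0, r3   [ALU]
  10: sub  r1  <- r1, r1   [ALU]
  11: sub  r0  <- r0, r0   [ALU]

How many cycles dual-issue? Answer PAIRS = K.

PAIRS = 4

  cy0 -> i0&i1 (sub.ALU;beq.BR) pair
  cy1 -> i2&i3 (bne.BR;or.ALU) pair
  cy2 -> i4&i5 (add.ALU;sub.ALU) pair
  cy3 -> i6 (beq.BR) no-port BR/MEM
  cy4 -> i7 (st.MEM) no-port MEM/MEM
  cy5 -> i8 (ld.MEM) RAW r3
  cy6 -> i9 (xor.ALU) RAW+WAW r1
  cy7 -> i10&i11 (sub.ALU;sub.ALU) pair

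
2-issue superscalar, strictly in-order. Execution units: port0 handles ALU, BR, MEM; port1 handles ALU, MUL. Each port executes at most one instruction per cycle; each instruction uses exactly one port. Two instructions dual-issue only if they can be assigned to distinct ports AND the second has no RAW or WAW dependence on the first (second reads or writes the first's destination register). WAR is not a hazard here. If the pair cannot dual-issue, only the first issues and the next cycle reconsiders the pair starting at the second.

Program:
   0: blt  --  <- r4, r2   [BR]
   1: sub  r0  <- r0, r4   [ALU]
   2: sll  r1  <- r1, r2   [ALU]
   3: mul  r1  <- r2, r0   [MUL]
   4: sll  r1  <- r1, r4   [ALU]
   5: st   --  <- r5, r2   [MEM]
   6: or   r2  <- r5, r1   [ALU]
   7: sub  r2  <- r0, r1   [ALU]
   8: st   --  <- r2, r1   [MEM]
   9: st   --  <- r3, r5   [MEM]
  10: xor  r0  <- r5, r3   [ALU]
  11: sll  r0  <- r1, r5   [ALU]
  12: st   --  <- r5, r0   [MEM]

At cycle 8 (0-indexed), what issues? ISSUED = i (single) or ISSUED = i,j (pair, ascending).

ISSUED = 11

0. blt sub @i0&i1  | pair
1. sll @i2  | WAW r1
2. mul @i3  | RAW+WAW r1
3. sll st @i4&i5  | pair
4. or @i6  | WAW r2
5. sub @i7  | RAW r2
6. st @i8  | no-port MEM/MEM
7. st xor @i9&i10  | pair
8. sll @i11  | RAW r0
9. st @i12  | tail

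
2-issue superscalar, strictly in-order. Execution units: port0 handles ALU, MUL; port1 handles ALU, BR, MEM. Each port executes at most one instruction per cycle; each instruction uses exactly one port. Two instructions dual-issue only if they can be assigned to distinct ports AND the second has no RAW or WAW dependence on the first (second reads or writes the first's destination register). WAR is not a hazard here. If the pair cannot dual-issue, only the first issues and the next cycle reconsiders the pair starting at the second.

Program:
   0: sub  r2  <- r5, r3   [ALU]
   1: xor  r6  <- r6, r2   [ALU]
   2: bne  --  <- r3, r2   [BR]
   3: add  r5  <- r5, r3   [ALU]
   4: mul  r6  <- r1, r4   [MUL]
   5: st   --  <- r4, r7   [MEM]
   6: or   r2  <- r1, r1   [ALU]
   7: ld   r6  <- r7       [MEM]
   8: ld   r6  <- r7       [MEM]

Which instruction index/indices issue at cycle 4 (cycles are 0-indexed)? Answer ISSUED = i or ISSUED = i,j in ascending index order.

  cy0 -> i0 (sub.ALU) RAW r2
  cy1 -> i1&i2 (xor.ALU;bne.BR) pair
  cy2 -> i3&i4 (add.ALU;mul.MUL) pair
  cy3 -> i5&i6 (st.MEM;or.ALU) pair
  cy4 -> i7 (ld.MEM) no-port MEM/MEM
  cy5 -> i8 (ld.MEM) tail

ISSUED = 7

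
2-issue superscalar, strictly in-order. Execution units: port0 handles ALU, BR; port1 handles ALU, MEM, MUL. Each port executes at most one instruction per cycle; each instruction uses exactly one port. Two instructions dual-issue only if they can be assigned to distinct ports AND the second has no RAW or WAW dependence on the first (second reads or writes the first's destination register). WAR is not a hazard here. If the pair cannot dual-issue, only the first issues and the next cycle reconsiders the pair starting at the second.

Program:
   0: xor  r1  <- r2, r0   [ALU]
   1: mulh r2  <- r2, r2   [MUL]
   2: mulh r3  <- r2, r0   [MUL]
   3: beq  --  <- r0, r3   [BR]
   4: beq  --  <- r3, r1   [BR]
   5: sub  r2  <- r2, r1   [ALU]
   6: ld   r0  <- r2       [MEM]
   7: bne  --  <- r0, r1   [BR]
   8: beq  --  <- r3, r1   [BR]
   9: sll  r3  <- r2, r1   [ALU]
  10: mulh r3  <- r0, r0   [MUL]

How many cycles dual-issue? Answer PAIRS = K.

PAIRS = 3

t=0 i0&i1:xor.ALU mulh.MUL ; 2-wide
t=1 i2:mulh.MUL ; RAW r3
t=2 i3:beq.BR ; no-port BR/BR
t=3 i4&i5:beq.BR sub.ALU ; 2-wide
t=4 i6:ld.MEM ; RAW r0
t=5 i7:bne.BR ; no-port BR/BR
t=6 i8&i9:beq.BR sll.ALU ; 2-wide
t=7 i10:mulh.MUL ; tail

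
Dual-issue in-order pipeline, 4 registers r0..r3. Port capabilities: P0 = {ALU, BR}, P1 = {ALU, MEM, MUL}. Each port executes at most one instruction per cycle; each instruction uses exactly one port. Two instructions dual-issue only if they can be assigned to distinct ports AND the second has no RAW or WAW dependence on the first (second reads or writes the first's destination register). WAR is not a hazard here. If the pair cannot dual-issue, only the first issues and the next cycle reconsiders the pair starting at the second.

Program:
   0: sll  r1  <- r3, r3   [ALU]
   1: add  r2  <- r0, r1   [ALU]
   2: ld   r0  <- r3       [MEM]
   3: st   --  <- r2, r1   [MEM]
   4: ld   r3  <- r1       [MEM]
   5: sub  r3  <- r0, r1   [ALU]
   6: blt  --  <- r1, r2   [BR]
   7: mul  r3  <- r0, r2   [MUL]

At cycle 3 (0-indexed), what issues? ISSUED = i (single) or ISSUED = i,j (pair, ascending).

ISSUED = 4

[0] i0  sll.ALU  -- RAW r1
[1] i1&i2  add.ALU/ld.MEM  -- 2-wide
[2] i3  st.MEM  -- no-port MEM/MEM
[3] i4  ld.MEM  -- WAW r3
[4] i5&i6  sub.ALU/blt.BR  -- 2-wide
[5] i7  mul.MUL  -- tail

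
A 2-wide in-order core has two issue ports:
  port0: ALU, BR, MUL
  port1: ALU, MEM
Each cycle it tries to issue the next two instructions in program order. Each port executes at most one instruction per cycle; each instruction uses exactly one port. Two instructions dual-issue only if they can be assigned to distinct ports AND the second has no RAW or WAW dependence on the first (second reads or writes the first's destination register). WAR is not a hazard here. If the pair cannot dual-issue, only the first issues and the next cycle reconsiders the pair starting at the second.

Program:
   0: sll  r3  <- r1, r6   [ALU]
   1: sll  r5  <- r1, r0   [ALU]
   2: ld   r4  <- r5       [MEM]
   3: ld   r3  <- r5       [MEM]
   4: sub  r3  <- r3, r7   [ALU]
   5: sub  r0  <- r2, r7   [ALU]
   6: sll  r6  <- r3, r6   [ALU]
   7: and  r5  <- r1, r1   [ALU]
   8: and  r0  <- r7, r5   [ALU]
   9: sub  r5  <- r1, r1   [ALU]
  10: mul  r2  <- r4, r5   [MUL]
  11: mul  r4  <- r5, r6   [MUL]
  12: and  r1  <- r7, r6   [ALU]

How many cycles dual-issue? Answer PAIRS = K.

t=0 i0/i1:sll+sll ; 2-wide
t=1 i2:ld ; no-port MEM/MEM
t=2 i3:ld ; RAW+WAW r3
t=3 i4/i5:sub+sub ; 2-wide
t=4 i6/i7:sll+and ; 2-wide
t=5 i8/i9:and+sub ; 2-wide
t=6 i10:mul ; no-port MUL/MUL
t=7 i11/i12:mul+and ; 2-wide

PAIRS = 5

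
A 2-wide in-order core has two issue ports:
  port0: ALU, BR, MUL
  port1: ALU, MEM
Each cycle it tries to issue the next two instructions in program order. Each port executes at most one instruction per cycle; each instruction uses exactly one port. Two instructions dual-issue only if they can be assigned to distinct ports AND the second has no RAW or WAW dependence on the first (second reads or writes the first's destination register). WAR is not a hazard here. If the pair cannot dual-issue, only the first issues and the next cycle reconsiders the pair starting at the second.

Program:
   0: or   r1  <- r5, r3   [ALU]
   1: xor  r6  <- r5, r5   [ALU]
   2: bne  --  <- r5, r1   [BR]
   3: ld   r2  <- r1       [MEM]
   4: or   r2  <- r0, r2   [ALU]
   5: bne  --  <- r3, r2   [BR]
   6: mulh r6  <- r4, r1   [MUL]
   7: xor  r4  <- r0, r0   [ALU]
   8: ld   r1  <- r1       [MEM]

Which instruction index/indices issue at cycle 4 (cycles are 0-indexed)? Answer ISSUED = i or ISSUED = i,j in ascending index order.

0. or.ALU;xor.ALU @i0&i1  | dual
1. bne.BR;ld.MEM @i2&i3  | dual
2. or.ALU @i4  | RAW r2
3. bne.BR @i5  | no-port BR/MUL
4. mulh.MUL;xor.ALU @i6&i7  | dual
5. ld.MEM @i8  | tail

ISSUED = 6,7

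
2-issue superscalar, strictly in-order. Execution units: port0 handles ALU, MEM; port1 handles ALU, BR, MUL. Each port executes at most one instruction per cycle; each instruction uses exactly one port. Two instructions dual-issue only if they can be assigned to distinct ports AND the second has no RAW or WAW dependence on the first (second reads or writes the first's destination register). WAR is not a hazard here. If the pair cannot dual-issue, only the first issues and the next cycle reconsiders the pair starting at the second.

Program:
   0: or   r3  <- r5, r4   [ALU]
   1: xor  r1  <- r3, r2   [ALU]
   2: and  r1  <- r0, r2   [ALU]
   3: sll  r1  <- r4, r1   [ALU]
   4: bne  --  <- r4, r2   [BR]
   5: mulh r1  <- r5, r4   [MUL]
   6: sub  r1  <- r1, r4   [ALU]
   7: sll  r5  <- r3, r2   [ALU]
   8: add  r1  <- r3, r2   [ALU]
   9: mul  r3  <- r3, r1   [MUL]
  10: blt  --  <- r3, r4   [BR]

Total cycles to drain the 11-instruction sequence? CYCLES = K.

0. or @i0  | RAW r3
1. xor @i1  | WAW r1
2. and @i2  | RAW+WAW r1
3. sll bne @i3+i4  | 2-wide
4. mulh @i5  | RAW+WAW r1
5. sub sll @i6+i7  | 2-wide
6. add @i8  | RAW r1
7. mul @i9  | no-port MUL/BR
8. blt @i10  | tail

CYCLES = 9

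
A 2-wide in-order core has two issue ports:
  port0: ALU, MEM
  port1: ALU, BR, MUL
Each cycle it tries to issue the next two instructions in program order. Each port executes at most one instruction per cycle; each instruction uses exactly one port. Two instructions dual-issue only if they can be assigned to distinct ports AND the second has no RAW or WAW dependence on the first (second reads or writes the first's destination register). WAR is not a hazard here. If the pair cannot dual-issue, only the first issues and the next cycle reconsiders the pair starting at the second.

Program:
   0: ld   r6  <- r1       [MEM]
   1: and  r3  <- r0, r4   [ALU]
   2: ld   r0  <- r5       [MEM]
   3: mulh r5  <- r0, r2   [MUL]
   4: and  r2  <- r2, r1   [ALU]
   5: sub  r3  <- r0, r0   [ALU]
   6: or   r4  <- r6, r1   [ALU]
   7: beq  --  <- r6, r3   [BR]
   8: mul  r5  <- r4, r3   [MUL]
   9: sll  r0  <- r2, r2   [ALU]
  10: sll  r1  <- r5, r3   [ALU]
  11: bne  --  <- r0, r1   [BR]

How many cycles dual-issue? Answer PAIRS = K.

0. ld.MEM+and.ALU @i0&i1  | pair
1. ld.MEM @i2  | RAW r0
2. mulh.MUL+and.ALU @i3&i4  | pair
3. sub.ALU+or.ALU @i5&i6  | pair
4. beq.BR @i7  | no-port BR/MUL
5. mul.MUL+sll.ALU @i8&i9  | pair
6. sll.ALU @i10  | RAW r1
7. bne.BR @i11  | tail

PAIRS = 4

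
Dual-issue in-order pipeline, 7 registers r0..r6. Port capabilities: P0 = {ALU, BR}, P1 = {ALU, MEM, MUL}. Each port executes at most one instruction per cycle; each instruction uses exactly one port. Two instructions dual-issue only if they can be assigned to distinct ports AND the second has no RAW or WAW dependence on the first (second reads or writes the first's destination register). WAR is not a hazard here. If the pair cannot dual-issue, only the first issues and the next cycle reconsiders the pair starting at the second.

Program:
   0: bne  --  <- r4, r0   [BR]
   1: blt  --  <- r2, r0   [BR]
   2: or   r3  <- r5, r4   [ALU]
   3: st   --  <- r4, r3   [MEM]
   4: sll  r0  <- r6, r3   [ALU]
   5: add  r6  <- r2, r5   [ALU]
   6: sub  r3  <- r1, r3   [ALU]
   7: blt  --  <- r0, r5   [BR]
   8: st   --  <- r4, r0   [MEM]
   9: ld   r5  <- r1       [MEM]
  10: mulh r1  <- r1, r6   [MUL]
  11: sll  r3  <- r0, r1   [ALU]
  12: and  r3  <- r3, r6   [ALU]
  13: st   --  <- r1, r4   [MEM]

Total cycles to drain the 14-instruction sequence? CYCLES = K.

CYCLES = 9

t=0 i0:bne ; no-port BR/BR
t=1 i1,i2:blt or ; dual
t=2 i3,i4:st sll ; dual
t=3 i5,i6:add sub ; dual
t=4 i7,i8:blt st ; dual
t=5 i9:ld ; no-port MEM/MUL
t=6 i10:mulh ; RAW r1
t=7 i11:sll ; RAW+WAW r3
t=8 i12,i13:and st ; dual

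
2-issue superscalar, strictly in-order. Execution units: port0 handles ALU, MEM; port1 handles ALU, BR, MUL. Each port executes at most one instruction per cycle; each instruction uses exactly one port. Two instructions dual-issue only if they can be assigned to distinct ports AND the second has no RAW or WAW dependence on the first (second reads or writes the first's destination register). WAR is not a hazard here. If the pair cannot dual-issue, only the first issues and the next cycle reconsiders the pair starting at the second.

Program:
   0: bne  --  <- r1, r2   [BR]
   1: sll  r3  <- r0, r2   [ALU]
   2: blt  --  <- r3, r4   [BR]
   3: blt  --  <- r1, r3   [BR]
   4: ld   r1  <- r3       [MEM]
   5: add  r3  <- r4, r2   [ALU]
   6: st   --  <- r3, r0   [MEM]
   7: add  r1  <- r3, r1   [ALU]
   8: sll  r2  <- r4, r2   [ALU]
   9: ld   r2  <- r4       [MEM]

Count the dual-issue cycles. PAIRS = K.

PAIRS = 3

#0 head=0: bne.BR+sll.ALU i0&i1 dual
#1 head=2: blt.BR i2 no-port BR/BR
#2 head=3: blt.BR+ld.MEM i3&i4 dual
#3 head=5: add.ALU i5 RAW r3
#4 head=6: st.MEM+add.ALU i6&i7 dual
#5 head=8: sll.ALU i8 WAW r2
#6 head=9: ld.MEM i9 tail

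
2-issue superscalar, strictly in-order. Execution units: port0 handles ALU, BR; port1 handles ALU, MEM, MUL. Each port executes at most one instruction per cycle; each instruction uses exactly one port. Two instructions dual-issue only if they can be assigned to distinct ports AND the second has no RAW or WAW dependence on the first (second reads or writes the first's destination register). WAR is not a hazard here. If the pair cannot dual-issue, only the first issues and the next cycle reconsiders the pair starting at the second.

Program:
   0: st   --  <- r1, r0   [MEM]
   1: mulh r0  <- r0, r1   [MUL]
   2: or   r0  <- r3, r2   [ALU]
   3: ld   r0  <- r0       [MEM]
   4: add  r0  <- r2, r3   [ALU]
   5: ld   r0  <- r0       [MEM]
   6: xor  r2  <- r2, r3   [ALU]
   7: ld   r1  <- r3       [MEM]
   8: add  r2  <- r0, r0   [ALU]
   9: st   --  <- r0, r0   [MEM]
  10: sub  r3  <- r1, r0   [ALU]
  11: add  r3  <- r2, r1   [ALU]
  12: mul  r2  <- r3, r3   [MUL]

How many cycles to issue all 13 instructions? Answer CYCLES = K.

CYCLES = 10

#0 head=0: st.MEM i0 no-port MEM/MUL
#1 head=1: mulh.MUL i1 WAW r0
#2 head=2: or.ALU i2 RAW+WAW r0
#3 head=3: ld.MEM i3 WAW r0
#4 head=4: add.ALU i4 RAW+WAW r0
#5 head=5: ld.MEM;xor.ALU i5,i6 2-wide
#6 head=7: ld.MEM;add.ALU i7,i8 2-wide
#7 head=9: st.MEM;sub.ALU i9,i10 2-wide
#8 head=11: add.ALU i11 RAW r3
#9 head=12: mul.MUL i12 tail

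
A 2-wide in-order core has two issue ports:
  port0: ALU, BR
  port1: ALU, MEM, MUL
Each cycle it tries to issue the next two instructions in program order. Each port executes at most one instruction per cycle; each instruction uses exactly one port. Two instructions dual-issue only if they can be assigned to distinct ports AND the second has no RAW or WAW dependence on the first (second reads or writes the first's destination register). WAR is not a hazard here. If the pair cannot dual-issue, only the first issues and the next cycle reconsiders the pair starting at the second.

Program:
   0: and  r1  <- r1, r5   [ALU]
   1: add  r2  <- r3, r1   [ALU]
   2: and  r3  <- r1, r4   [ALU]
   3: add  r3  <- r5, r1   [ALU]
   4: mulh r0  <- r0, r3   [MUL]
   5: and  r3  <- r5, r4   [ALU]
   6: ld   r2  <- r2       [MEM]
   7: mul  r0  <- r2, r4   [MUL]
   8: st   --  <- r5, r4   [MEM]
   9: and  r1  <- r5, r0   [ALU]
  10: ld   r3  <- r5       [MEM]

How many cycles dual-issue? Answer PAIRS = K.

#0 head=0: and i0 RAW r1
#1 head=1: add+and i1,i2 dual
#2 head=3: add i3 RAW r3
#3 head=4: mulh+and i4,i5 dual
#4 head=6: ld i6 no-port MEM/MUL
#5 head=7: mul i7 no-port MUL/MEM
#6 head=8: st+and i8,i9 dual
#7 head=10: ld i10 tail

PAIRS = 3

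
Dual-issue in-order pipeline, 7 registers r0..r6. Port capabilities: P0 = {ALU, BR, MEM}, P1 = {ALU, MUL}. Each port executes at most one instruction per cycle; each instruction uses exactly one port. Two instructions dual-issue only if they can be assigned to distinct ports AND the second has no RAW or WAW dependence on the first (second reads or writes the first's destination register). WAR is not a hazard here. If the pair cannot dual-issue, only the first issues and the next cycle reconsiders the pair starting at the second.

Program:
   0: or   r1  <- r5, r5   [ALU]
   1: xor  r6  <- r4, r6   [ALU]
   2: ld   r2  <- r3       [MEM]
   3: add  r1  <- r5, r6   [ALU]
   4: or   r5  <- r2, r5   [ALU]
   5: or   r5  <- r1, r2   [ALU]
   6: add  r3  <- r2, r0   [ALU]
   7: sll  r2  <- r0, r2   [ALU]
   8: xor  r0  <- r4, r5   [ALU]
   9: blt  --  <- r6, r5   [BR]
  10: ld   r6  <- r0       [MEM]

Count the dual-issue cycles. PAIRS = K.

PAIRS = 4

c0: i0,i1 or/xor  dual
c1: i2,i3 ld/add  dual
c2: i4 or  WAW r5
c3: i5,i6 or/add  dual
c4: i7,i8 sll/xor  dual
c5: i9 blt  no-port BR/MEM
c6: i10 ld  tail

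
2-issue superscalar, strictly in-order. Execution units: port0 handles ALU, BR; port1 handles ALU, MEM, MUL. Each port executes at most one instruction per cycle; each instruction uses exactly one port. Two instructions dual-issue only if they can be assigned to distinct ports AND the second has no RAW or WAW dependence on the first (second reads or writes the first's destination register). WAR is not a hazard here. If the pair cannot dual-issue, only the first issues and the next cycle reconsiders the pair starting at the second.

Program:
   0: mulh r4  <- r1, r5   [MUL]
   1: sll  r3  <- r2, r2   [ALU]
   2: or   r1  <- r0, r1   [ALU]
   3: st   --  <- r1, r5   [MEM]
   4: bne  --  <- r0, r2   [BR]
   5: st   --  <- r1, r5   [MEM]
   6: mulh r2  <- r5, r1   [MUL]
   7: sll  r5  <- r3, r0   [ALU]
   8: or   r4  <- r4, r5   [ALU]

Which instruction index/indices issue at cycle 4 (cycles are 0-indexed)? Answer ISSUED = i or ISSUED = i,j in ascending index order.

  cy0 -> i0+i1 (mulh.MUL sll.ALU) pair
  cy1 -> i2 (or.ALU) RAW r1
  cy2 -> i3+i4 (st.MEM bne.BR) pair
  cy3 -> i5 (st.MEM) no-port MEM/MUL
  cy4 -> i6+i7 (mulh.MUL sll.ALU) pair
  cy5 -> i8 (or.ALU) tail

ISSUED = 6,7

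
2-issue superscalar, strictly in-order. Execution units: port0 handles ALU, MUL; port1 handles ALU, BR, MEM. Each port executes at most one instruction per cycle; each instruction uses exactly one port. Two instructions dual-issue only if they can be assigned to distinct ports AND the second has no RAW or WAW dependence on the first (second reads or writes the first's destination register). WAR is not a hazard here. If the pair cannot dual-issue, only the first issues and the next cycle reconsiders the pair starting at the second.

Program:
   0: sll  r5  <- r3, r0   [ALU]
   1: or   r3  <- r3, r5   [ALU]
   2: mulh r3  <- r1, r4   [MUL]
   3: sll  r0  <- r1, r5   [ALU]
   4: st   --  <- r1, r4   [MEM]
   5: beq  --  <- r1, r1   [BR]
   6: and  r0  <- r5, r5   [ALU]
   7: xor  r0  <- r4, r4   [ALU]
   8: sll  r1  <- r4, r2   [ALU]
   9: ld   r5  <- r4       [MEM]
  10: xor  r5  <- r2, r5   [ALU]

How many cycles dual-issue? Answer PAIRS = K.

#0 head=0: sll.ALU i0 RAW r5
#1 head=1: or.ALU i1 WAW r3
#2 head=2: mulh.MUL sll.ALU i2/i3 dual
#3 head=4: st.MEM i4 no-port MEM/BR
#4 head=5: beq.BR and.ALU i5/i6 dual
#5 head=7: xor.ALU sll.ALU i7/i8 dual
#6 head=9: ld.MEM i9 RAW+WAW r5
#7 head=10: xor.ALU i10 tail

PAIRS = 3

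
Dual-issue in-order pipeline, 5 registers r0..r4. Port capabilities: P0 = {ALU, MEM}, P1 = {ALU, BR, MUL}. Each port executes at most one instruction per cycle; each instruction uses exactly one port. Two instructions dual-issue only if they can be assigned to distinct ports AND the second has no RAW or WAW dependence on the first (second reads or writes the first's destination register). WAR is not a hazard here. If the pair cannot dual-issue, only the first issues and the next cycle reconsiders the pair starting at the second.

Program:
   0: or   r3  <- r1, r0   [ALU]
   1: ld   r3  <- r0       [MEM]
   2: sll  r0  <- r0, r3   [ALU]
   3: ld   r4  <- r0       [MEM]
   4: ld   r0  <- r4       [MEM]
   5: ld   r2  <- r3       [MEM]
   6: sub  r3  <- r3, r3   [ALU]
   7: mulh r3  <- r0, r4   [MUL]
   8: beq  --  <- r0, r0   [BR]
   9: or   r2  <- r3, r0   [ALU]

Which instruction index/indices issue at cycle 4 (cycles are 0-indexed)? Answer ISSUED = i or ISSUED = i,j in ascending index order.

  cy0 -> i0 (or) WAW r3
  cy1 -> i1 (ld) RAW r3
  cy2 -> i2 (sll) RAW r0
  cy3 -> i3 (ld) no-port MEM/MEM
  cy4 -> i4 (ld) no-port MEM/MEM
  cy5 -> i5+i6 (ld+sub) dual
  cy6 -> i7 (mulh) no-port MUL/BR
  cy7 -> i8+i9 (beq+or) dual

ISSUED = 4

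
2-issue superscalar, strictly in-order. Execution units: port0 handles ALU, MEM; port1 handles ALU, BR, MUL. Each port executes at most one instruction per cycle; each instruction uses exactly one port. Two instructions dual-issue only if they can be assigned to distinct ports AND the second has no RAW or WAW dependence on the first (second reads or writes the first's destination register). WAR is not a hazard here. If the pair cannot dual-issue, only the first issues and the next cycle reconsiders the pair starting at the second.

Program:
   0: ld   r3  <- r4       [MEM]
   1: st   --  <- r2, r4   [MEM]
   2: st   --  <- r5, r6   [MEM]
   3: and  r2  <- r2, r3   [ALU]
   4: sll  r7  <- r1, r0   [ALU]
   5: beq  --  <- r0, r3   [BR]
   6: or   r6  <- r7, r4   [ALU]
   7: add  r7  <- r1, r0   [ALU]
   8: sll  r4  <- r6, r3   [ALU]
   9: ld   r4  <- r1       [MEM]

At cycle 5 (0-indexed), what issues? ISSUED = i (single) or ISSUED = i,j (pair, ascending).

ISSUED = 8

c0: i0 ld  no-port MEM/MEM
c1: i1 st  no-port MEM/MEM
c2: i2/i3 st/and  2-wide
c3: i4/i5 sll/beq  2-wide
c4: i6/i7 or/add  2-wide
c5: i8 sll  WAW r4
c6: i9 ld  tail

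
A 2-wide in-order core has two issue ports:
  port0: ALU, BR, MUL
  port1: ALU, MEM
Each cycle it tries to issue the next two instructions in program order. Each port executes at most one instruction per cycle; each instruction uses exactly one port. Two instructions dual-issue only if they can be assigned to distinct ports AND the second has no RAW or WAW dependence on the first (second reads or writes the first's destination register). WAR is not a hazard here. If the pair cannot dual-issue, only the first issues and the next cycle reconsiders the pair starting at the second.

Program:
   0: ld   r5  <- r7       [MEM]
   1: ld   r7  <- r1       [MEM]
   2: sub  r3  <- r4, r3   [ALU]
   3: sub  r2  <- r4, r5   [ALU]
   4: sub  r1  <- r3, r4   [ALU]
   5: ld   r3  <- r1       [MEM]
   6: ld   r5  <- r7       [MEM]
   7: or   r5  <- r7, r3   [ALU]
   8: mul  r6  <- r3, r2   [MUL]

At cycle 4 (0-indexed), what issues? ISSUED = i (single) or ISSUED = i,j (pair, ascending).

  cy0 -> i0 (ld.MEM) no-port MEM/MEM
  cy1 -> i1,i2 (ld.MEM sub.ALU) 2-wide
  cy2 -> i3,i4 (sub.ALU sub.ALU) 2-wide
  cy3 -> i5 (ld.MEM) no-port MEM/MEM
  cy4 -> i6 (ld.MEM) WAW r5
  cy5 -> i7,i8 (or.ALU mul.MUL) 2-wide

ISSUED = 6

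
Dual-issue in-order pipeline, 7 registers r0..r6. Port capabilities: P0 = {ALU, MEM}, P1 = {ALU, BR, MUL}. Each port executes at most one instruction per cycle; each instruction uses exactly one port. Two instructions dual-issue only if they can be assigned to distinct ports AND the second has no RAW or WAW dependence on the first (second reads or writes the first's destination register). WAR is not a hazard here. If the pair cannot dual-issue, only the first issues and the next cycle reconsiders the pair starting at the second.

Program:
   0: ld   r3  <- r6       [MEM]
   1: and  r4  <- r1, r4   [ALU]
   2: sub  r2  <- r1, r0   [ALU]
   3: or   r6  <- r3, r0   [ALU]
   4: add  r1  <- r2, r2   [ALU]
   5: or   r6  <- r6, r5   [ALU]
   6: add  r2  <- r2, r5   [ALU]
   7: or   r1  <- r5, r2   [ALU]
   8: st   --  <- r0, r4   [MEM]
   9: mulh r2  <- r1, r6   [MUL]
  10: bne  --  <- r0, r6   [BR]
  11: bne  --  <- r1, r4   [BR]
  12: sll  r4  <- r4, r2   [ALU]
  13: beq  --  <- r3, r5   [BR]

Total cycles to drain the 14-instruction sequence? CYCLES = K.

  cy0 -> i0&i1 (ld.MEM;and.ALU) pair
  cy1 -> i2&i3 (sub.ALU;or.ALU) pair
  cy2 -> i4&i5 (add.ALU;or.ALU) pair
  cy3 -> i6 (add.ALU) RAW r2
  cy4 -> i7&i8 (or.ALU;st.MEM) pair
  cy5 -> i9 (mulh.MUL) no-port MUL/BR
  cy6 -> i10 (bne.BR) no-port BR/BR
  cy7 -> i11&i12 (bne.BR;sll.ALU) pair
  cy8 -> i13 (beq.BR) tail

CYCLES = 9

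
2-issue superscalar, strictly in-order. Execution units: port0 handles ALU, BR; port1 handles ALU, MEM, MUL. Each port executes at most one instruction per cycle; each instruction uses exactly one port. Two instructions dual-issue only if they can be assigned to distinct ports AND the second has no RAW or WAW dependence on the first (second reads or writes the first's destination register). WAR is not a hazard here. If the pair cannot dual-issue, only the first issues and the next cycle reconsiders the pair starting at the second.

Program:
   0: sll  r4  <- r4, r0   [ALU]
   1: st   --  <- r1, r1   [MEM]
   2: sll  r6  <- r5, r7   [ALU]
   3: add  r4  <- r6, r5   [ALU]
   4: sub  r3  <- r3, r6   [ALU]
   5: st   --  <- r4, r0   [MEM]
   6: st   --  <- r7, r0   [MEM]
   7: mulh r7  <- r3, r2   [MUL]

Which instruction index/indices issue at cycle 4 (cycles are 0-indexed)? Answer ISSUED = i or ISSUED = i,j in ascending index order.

ISSUED = 6

[0] i0+i1  sll/st  -- dual
[1] i2  sll  -- RAW r6
[2] i3+i4  add/sub  -- dual
[3] i5  st  -- no-port MEM/MEM
[4] i6  st  -- no-port MEM/MUL
[5] i7  mulh  -- tail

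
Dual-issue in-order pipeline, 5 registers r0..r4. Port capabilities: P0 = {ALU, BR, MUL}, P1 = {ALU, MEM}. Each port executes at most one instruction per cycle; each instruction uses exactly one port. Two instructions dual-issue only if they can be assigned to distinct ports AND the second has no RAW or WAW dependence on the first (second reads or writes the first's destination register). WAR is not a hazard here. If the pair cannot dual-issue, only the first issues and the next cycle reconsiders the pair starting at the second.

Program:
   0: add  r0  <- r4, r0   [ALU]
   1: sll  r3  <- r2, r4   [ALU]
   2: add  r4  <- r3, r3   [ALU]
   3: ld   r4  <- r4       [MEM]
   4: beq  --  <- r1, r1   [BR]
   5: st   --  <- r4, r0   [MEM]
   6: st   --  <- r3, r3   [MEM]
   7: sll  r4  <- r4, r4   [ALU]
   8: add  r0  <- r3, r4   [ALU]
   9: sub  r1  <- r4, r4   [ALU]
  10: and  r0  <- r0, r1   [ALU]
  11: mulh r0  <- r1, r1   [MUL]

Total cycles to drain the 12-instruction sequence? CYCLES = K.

c0: i0&i1 add.ALU+sll.ALU  pair
c1: i2 add.ALU  RAW+WAW r4
c2: i3&i4 ld.MEM+beq.BR  pair
c3: i5 st.MEM  no-port MEM/MEM
c4: i6&i7 st.MEM+sll.ALU  pair
c5: i8&i9 add.ALU+sub.ALU  pair
c6: i10 and.ALU  WAW r0
c7: i11 mulh.MUL  tail

CYCLES = 8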